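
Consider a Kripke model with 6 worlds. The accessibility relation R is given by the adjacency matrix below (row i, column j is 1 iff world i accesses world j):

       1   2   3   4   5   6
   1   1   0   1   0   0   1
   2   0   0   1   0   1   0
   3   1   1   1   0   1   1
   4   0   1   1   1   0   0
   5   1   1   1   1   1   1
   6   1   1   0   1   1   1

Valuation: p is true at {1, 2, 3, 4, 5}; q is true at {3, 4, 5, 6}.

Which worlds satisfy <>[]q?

{3, 4, 5, 6}

1: successors {1, 3, 6}; []q there: 1:F, 3:F, 6:F. ✗
2: successors {3, 5}; []q there: 3:F, 5:F. ✗
3: successors {1, 2, 3, 5, 6}; []q there: 1:F, 2:T, 3:F, 5:F, 6:F. ✓
4: successors {2, 3, 4}; []q there: 2:T, 3:F, 4:F. ✓
5: successors {1, 2, 3, 4, 5, 6}; []q there: 1:F, 2:T, 3:F, 4:F, 5:F, 6:F. ✓
6: successors {1, 2, 4, 5, 6}; []q there: 1:F, 2:T, 4:F, 5:F, 6:F. ✓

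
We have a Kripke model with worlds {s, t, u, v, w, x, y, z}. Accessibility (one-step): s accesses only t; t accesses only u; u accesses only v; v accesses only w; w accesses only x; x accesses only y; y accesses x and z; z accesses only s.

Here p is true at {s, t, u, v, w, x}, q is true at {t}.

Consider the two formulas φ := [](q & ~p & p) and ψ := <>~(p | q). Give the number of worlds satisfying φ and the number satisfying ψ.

For [](q & ~p & p):
s: successors {t}; q & ~p & p there: t:F. ✗
t: successors {u}; q & ~p & p there: u:F. ✗
u: successors {v}; q & ~p & p there: v:F. ✗
v: successors {w}; q & ~p & p there: w:F. ✗
w: successors {x}; q & ~p & p there: x:F. ✗
x: successors {y}; q & ~p & p there: y:F. ✗
y: successors {x, z}; q & ~p & p there: x:F, z:F. ✗
z: successors {s}; q & ~p & p there: s:F. ✗
— 0 worlds.
For <>~(p | q):
s: successors {t}; ~(p | q) there: t:F. ✗
t: successors {u}; ~(p | q) there: u:F. ✗
u: successors {v}; ~(p | q) there: v:F. ✗
v: successors {w}; ~(p | q) there: w:F. ✗
w: successors {x}; ~(p | q) there: x:F. ✗
x: successors {y}; ~(p | q) there: y:T. ✓
y: successors {x, z}; ~(p | q) there: x:F, z:T. ✓
z: successors {s}; ~(p | q) there: s:F. ✗
— 2 worlds.

0 and 2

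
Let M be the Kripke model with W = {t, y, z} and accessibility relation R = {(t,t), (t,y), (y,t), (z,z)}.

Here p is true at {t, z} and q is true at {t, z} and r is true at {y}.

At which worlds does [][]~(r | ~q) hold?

{z}

t: successors {t, y}; []~(r | ~q) there: t:F, y:T. ✗
y: successors {t}; []~(r | ~q) there: t:F. ✗
z: successors {z}; []~(r | ~q) there: z:T. ✓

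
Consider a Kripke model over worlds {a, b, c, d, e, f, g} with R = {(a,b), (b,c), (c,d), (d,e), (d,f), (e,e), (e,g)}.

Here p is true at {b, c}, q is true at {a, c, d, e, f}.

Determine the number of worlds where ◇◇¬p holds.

4

a: successors {b}; ◇¬p there: b:F. ✗
b: successors {c}; ◇¬p there: c:T. ✓
c: successors {d}; ◇¬p there: d:T. ✓
d: successors {e, f}; ◇¬p there: e:T, f:F. ✓
e: successors {e, g}; ◇¬p there: e:T, g:F. ✓
f: no successors, so ◇◇¬p fails. ✗
g: no successors, so ◇◇¬p fails. ✗
Satisfying worlds: {b, c, d, e}.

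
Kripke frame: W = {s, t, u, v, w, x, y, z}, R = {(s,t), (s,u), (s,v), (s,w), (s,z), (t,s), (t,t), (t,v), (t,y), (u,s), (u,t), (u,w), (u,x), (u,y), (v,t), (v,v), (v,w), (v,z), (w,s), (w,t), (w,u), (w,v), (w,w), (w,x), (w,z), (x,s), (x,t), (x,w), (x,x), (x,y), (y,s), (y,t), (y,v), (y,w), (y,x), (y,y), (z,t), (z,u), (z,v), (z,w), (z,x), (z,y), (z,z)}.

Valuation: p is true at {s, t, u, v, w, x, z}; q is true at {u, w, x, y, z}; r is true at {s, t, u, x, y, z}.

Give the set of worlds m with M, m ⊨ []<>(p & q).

∅

s: successors {t, u, v, w, z}; <>(p & q) there: t:F, u:T, v:T, w:T, z:T. ✗
t: successors {s, t, v, y}; <>(p & q) there: s:T, t:F, v:T, y:T. ✗
u: successors {s, t, w, x, y}; <>(p & q) there: s:T, t:F, w:T, x:T, y:T. ✗
v: successors {t, v, w, z}; <>(p & q) there: t:F, v:T, w:T, z:T. ✗
w: successors {s, t, u, v, w, x, z}; <>(p & q) there: s:T, t:F, u:T, v:T, w:T, x:T, z:T. ✗
x: successors {s, t, w, x, y}; <>(p & q) there: s:T, t:F, w:T, x:T, y:T. ✗
y: successors {s, t, v, w, x, y}; <>(p & q) there: s:T, t:F, v:T, w:T, x:T, y:T. ✗
z: successors {t, u, v, w, x, y, z}; <>(p & q) there: t:F, u:T, v:T, w:T, x:T, y:T, z:T. ✗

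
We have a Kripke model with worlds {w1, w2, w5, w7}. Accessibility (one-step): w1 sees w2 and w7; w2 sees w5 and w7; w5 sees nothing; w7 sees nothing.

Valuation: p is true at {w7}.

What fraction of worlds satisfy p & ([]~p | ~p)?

1/4

w1: p is F, []~p | ~p is T. ✗
w2: p is F, []~p | ~p is T. ✗
w5: p is F, []~p | ~p is T. ✗
w7: p is T, []~p | ~p is T. ✓
That's 1 of 4 worlds, so 1/4.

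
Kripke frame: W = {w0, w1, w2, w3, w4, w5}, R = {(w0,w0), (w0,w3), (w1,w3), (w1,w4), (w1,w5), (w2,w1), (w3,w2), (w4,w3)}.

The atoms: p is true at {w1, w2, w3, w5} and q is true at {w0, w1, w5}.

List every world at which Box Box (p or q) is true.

{w0, w1, w3, w4, w5}

w0: successors {w0, w3}; Box (p or q) there: w0:T, w3:T. ✓
w1: successors {w3, w4, w5}; Box (p or q) there: w3:T, w4:T, w5:T. ✓
w2: successors {w1}; Box (p or q) there: w1:F. ✗
w3: successors {w2}; Box (p or q) there: w2:T. ✓
w4: successors {w3}; Box (p or q) there: w3:T. ✓
w5: no successors, so Box Box (p or q) holds vacuously. ✓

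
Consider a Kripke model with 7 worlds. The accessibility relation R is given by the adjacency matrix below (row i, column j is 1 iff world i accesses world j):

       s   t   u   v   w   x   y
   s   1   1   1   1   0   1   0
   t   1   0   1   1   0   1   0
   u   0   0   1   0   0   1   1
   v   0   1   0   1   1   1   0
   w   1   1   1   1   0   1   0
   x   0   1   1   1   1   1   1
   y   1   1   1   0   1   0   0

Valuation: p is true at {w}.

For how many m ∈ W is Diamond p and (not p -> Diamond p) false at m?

s: Diamond p is F, not p -> Diamond p is F. ✗
t: Diamond p is F, not p -> Diamond p is F. ✗
u: Diamond p is F, not p -> Diamond p is F. ✗
v: Diamond p is T, not p -> Diamond p is T. ✓
w: Diamond p is F, not p -> Diamond p is T. ✗
x: Diamond p is T, not p -> Diamond p is T. ✓
y: Diamond p is T, not p -> Diamond p is T. ✓
Satisfying worlds: {v, x, y}.
So Diamond p and (not p -> Diamond p) fails at the other 4 worlds.

4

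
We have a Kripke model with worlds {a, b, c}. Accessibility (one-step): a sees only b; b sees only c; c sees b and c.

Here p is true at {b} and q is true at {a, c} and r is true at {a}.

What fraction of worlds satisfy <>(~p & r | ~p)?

a: successors {b}; ~p & r | ~p there: b:F. ✗
b: successors {c}; ~p & r | ~p there: c:T. ✓
c: successors {b, c}; ~p & r | ~p there: b:F, c:T. ✓
That's 2 of 3 worlds, so 2/3.

2/3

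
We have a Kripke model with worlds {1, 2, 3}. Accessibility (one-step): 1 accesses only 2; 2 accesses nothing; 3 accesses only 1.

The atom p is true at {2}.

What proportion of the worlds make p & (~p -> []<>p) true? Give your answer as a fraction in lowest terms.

1: p is F, ~p -> []<>p is F. ✗
2: p is T, ~p -> []<>p is T. ✓
3: p is F, ~p -> []<>p is T. ✗
That's 1 of 3 worlds, so 1/3.

1/3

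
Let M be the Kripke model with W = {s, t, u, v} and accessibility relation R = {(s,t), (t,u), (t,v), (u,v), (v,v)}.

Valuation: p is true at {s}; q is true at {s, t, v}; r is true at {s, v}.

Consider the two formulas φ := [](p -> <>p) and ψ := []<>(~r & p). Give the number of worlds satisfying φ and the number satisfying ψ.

For [](p -> <>p):
s: successors {t}; p -> <>p there: t:T. ✓
t: successors {u, v}; p -> <>p there: u:T, v:T. ✓
u: successors {v}; p -> <>p there: v:T. ✓
v: successors {v}; p -> <>p there: v:T. ✓
— 4 worlds.
For []<>(~r & p):
s: successors {t}; <>(~r & p) there: t:F. ✗
t: successors {u, v}; <>(~r & p) there: u:F, v:F. ✗
u: successors {v}; <>(~r & p) there: v:F. ✗
v: successors {v}; <>(~r & p) there: v:F. ✗
— 0 worlds.

4 and 0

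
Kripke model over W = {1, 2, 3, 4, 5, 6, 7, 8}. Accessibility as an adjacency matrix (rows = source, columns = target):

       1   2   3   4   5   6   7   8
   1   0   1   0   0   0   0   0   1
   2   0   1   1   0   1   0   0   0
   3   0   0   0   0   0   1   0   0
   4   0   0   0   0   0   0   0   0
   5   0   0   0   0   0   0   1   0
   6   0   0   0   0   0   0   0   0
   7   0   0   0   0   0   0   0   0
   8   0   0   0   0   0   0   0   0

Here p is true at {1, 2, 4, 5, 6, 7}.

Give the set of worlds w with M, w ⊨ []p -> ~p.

{1, 2, 3, 8}

1: []p is F, ~p is F. ✓
2: []p is F, ~p is F. ✓
3: []p is T, ~p is T. ✓
4: []p is T, ~p is F. ✗
5: []p is T, ~p is F. ✗
6: []p is T, ~p is F. ✗
7: []p is T, ~p is F. ✗
8: []p is T, ~p is T. ✓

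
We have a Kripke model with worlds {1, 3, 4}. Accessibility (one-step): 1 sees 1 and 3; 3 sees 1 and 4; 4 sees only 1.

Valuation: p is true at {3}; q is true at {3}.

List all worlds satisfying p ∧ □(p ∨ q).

∅

1: p is F, □(p ∨ q) is F. ✗
3: p is T, □(p ∨ q) is F. ✗
4: p is F, □(p ∨ q) is F. ✗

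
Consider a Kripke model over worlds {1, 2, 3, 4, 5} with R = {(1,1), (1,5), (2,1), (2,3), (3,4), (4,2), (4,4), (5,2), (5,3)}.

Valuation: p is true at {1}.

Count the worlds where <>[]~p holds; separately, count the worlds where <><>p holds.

For <>[]~p:
1: successors {1, 5}; []~p there: 1:F, 5:T. ✓
2: successors {1, 3}; []~p there: 1:F, 3:T. ✓
3: successors {4}; []~p there: 4:T. ✓
4: successors {2, 4}; []~p there: 2:F, 4:T. ✓
5: successors {2, 3}; []~p there: 2:F, 3:T. ✓
— 5 worlds.
For <><>p:
1: successors {1, 5}; <>p there: 1:T, 5:F. ✓
2: successors {1, 3}; <>p there: 1:T, 3:F. ✓
3: successors {4}; <>p there: 4:F. ✗
4: successors {2, 4}; <>p there: 2:T, 4:F. ✓
5: successors {2, 3}; <>p there: 2:T, 3:F. ✓
— 4 worlds.

5 and 4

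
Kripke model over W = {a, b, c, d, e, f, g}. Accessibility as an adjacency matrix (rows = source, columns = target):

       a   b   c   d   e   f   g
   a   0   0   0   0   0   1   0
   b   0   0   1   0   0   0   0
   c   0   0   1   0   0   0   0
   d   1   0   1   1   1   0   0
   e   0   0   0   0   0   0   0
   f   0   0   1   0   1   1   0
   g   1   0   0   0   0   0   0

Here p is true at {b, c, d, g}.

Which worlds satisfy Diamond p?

a: successors {f}; p there: f:F. ✗
b: successors {c}; p there: c:T. ✓
c: successors {c}; p there: c:T. ✓
d: successors {a, c, d, e}; p there: a:F, c:T, d:T, e:F. ✓
e: no successors, so Diamond p fails. ✗
f: successors {c, e, f}; p there: c:T, e:F, f:F. ✓
g: successors {a}; p there: a:F. ✗

{b, c, d, f}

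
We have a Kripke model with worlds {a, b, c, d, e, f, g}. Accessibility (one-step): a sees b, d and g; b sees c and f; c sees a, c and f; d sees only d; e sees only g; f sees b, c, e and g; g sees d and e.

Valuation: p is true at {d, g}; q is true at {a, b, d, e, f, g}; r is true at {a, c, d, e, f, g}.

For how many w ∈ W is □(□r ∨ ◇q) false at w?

0

a: successors {b, d, g}; □r ∨ ◇q there: b:T, d:T, g:T. ✓
b: successors {c, f}; □r ∨ ◇q there: c:T, f:T. ✓
c: successors {a, c, f}; □r ∨ ◇q there: a:T, c:T, f:T. ✓
d: successors {d}; □r ∨ ◇q there: d:T. ✓
e: successors {g}; □r ∨ ◇q there: g:T. ✓
f: successors {b, c, e, g}; □r ∨ ◇q there: b:T, c:T, e:T, g:T. ✓
g: successors {d, e}; □r ∨ ◇q there: d:T, e:T. ✓
Satisfying worlds: {a, b, c, d, e, f, g}.
So □(□r ∨ ◇q) fails at the other 0 worlds.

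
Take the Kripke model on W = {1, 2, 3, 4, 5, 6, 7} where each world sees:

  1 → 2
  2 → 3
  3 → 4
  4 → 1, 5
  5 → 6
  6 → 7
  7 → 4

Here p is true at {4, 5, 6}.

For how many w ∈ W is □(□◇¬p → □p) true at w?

6

1: successors {2}; □◇¬p → □p there: 2:T. ✓
2: successors {3}; □◇¬p → □p there: 3:T. ✓
3: successors {4}; □◇¬p → □p there: 4:T. ✓
4: successors {1, 5}; □◇¬p → □p there: 1:F, 5:T. ✗
5: successors {6}; □◇¬p → □p there: 6:T. ✓
6: successors {7}; □◇¬p → □p there: 7:T. ✓
7: successors {4}; □◇¬p → □p there: 4:T. ✓
Satisfying worlds: {1, 2, 3, 5, 6, 7}.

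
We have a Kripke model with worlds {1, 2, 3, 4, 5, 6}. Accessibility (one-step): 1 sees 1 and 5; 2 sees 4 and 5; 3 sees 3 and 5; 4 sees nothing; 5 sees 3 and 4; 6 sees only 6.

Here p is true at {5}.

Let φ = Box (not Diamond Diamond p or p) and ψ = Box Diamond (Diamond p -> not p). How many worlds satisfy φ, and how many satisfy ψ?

3 and 4

For Box (not Diamond Diamond p or p):
1: successors {1, 5}; not Diamond Diamond p or p there: 1:F, 5:T. ✗
2: successors {4, 5}; not Diamond Diamond p or p there: 4:T, 5:T. ✓
3: successors {3, 5}; not Diamond Diamond p or p there: 3:F, 5:T. ✗
4: no successors, so Box (not Diamond Diamond p or p) holds vacuously. ✓
5: successors {3, 4}; not Diamond Diamond p or p there: 3:F, 4:T. ✗
6: successors {6}; not Diamond Diamond p or p there: 6:T. ✓
— 3 worlds.
For Box Diamond (Diamond p -> not p):
1: successors {1, 5}; Diamond (Diamond p -> not p) there: 1:T, 5:T. ✓
2: successors {4, 5}; Diamond (Diamond p -> not p) there: 4:F, 5:T. ✗
3: successors {3, 5}; Diamond (Diamond p -> not p) there: 3:T, 5:T. ✓
4: no successors, so Box Diamond (Diamond p -> not p) holds vacuously. ✓
5: successors {3, 4}; Diamond (Diamond p -> not p) there: 3:T, 4:F. ✗
6: successors {6}; Diamond (Diamond p -> not p) there: 6:T. ✓
— 4 worlds.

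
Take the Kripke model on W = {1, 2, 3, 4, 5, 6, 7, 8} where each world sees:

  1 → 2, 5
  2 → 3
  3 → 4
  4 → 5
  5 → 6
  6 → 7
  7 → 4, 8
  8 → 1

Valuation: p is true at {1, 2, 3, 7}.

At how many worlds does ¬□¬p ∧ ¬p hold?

2

1: ¬□¬p is T, ¬p is F. ✗
2: ¬□¬p is T, ¬p is F. ✗
3: ¬□¬p is F, ¬p is F. ✗
4: ¬□¬p is F, ¬p is T. ✗
5: ¬□¬p is F, ¬p is T. ✗
6: ¬□¬p is T, ¬p is T. ✓
7: ¬□¬p is F, ¬p is F. ✗
8: ¬□¬p is T, ¬p is T. ✓
Satisfying worlds: {6, 8}.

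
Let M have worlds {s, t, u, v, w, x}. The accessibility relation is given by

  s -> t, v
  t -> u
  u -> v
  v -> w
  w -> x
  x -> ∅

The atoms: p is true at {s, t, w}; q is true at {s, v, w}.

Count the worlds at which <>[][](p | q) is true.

s: successors {t, v}; [][](p | q) there: t:T, v:F. ✓
t: successors {u}; [][](p | q) there: u:T. ✓
u: successors {v}; [][](p | q) there: v:F. ✗
v: successors {w}; [][](p | q) there: w:T. ✓
w: successors {x}; [][](p | q) there: x:T. ✓
x: no successors, so <>[][](p | q) fails. ✗
Satisfying worlds: {s, t, v, w}.

4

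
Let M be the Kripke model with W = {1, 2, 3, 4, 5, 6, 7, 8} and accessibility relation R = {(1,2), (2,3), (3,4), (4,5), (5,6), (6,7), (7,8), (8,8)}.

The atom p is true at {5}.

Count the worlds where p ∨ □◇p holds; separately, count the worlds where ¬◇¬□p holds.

For p ∨ □◇p:
1: p is F, □◇p is F. ✗
2: p is F, □◇p is F. ✗
3: p is F, □◇p is T. ✓
4: p is F, □◇p is F. ✗
5: p is T, □◇p is F. ✓
6: p is F, □◇p is F. ✗
7: p is F, □◇p is F. ✗
8: p is F, □◇p is F. ✗
— 2 worlds.
For ¬◇¬□p:
1: ◇¬□p is T. ✗
2: ◇¬□p is T. ✗
3: ◇¬□p is F. ✓
4: ◇¬□p is T. ✗
5: ◇¬□p is T. ✗
6: ◇¬□p is T. ✗
7: ◇¬□p is T. ✗
8: ◇¬□p is T. ✗
— 1 world.

2 and 1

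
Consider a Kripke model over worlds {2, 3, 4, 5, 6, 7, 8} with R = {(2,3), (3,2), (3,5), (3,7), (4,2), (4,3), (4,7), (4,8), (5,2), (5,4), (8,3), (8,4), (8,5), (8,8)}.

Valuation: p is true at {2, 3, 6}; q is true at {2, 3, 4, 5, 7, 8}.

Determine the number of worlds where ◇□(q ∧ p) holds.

3

2: successors {3}; □(q ∧ p) there: 3:F. ✗
3: successors {2, 5, 7}; □(q ∧ p) there: 2:T, 5:F, 7:T. ✓
4: successors {2, 3, 7, 8}; □(q ∧ p) there: 2:T, 3:F, 7:T, 8:F. ✓
5: successors {2, 4}; □(q ∧ p) there: 2:T, 4:F. ✓
6: no successors, so ◇□(q ∧ p) fails. ✗
7: no successors, so ◇□(q ∧ p) fails. ✗
8: successors {3, 4, 5, 8}; □(q ∧ p) there: 3:F, 4:F, 5:F, 8:F. ✗
Satisfying worlds: {3, 4, 5}.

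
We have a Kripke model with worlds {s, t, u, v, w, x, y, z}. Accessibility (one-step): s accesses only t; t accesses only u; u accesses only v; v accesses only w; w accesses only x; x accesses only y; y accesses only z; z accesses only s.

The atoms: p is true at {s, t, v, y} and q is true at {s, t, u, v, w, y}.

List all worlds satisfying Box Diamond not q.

s: successors {t}; Diamond not q there: t:F. ✗
t: successors {u}; Diamond not q there: u:F. ✗
u: successors {v}; Diamond not q there: v:F. ✗
v: successors {w}; Diamond not q there: w:T. ✓
w: successors {x}; Diamond not q there: x:F. ✗
x: successors {y}; Diamond not q there: y:T. ✓
y: successors {z}; Diamond not q there: z:F. ✗
z: successors {s}; Diamond not q there: s:F. ✗

{v, x}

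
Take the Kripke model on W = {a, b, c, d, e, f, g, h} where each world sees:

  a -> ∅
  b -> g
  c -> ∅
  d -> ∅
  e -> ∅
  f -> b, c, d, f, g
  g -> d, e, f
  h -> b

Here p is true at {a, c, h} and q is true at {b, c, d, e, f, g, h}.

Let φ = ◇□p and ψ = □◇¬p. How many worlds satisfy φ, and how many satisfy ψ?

For ◇□p:
a: no successors, so ◇□p fails. ✗
b: successors {g}; □p there: g:F. ✗
c: no successors, so ◇□p fails. ✗
d: no successors, so ◇□p fails. ✗
e: no successors, so ◇□p fails. ✗
f: successors {b, c, d, f, g}; □p there: b:F, c:T, d:T, f:F, g:F. ✓
g: successors {d, e, f}; □p there: d:T, e:T, f:F. ✓
h: successors {b}; □p there: b:F. ✗
— 2 worlds.
For □◇¬p:
a: no successors, so □◇¬p holds vacuously. ✓
b: successors {g}; ◇¬p there: g:T. ✓
c: no successors, so □◇¬p holds vacuously. ✓
d: no successors, so □◇¬p holds vacuously. ✓
e: no successors, so □◇¬p holds vacuously. ✓
f: successors {b, c, d, f, g}; ◇¬p there: b:T, c:F, d:F, f:T, g:T. ✗
g: successors {d, e, f}; ◇¬p there: d:F, e:F, f:T. ✗
h: successors {b}; ◇¬p there: b:T. ✓
— 6 worlds.

2 and 6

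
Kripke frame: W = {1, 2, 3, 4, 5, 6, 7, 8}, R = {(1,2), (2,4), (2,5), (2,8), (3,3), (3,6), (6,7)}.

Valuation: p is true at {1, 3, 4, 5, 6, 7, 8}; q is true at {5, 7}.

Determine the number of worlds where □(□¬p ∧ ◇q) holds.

4

1: successors {2}; □¬p ∧ ◇q there: 2:F. ✗
2: successors {4, 5, 8}; □¬p ∧ ◇q there: 4:F, 5:F, 8:F. ✗
3: successors {3, 6}; □¬p ∧ ◇q there: 3:F, 6:F. ✗
4: no successors, so □(□¬p ∧ ◇q) holds vacuously. ✓
5: no successors, so □(□¬p ∧ ◇q) holds vacuously. ✓
6: successors {7}; □¬p ∧ ◇q there: 7:F. ✗
7: no successors, so □(□¬p ∧ ◇q) holds vacuously. ✓
8: no successors, so □(□¬p ∧ ◇q) holds vacuously. ✓
Satisfying worlds: {4, 5, 7, 8}.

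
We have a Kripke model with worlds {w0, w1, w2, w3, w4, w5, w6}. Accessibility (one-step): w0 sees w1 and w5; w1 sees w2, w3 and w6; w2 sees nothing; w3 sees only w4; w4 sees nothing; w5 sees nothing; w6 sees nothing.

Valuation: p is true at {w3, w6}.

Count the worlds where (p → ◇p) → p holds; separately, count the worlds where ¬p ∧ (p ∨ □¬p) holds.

For (p → ◇p) → p:
w0: p → ◇p is T, p is F. ✗
w1: p → ◇p is T, p is F. ✗
w2: p → ◇p is T, p is F. ✗
w3: p → ◇p is F, p is T. ✓
w4: p → ◇p is T, p is F. ✗
w5: p → ◇p is T, p is F. ✗
w6: p → ◇p is F, p is T. ✓
— 2 worlds.
For ¬p ∧ (p ∨ □¬p):
w0: ¬p is T, p ∨ □¬p is T. ✓
w1: ¬p is T, p ∨ □¬p is F. ✗
w2: ¬p is T, p ∨ □¬p is T. ✓
w3: ¬p is F, p ∨ □¬p is T. ✗
w4: ¬p is T, p ∨ □¬p is T. ✓
w5: ¬p is T, p ∨ □¬p is T. ✓
w6: ¬p is F, p ∨ □¬p is T. ✗
— 4 worlds.

2 and 4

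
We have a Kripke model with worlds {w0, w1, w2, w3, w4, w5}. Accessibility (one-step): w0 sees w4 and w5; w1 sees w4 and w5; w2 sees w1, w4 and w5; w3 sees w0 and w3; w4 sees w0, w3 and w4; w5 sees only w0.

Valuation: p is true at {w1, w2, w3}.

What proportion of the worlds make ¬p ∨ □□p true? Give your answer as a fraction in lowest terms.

1/2

w0: ¬p is T, □□p is F. ✓
w1: ¬p is F, □□p is F. ✗
w2: ¬p is F, □□p is F. ✗
w3: ¬p is F, □□p is F. ✗
w4: ¬p is T, □□p is F. ✓
w5: ¬p is T, □□p is F. ✓
That's 3 of 6 worlds, so 3/6 = 1/2.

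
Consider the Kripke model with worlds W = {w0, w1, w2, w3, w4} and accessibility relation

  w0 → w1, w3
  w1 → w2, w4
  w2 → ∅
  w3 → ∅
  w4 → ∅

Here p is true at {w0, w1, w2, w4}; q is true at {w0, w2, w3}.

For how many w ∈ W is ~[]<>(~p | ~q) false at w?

w0: []<>(~p | ~q) is F. ✓
w1: []<>(~p | ~q) is F. ✓
w2: []<>(~p | ~q) is T. ✗
w3: []<>(~p | ~q) is T. ✗
w4: []<>(~p | ~q) is T. ✗
Satisfying worlds: {w0, w1}.
So ~[]<>(~p | ~q) fails at the other 3 worlds.

3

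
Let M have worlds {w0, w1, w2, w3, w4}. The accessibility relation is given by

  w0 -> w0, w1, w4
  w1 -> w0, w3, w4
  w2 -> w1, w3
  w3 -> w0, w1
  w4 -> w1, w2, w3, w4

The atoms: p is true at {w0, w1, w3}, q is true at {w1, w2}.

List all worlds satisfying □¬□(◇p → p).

w0: successors {w0, w1, w4}; ¬□(◇p → p) there: w0:T, w1:T, w4:T. ✓
w1: successors {w0, w3, w4}; ¬□(◇p → p) there: w0:T, w3:F, w4:T. ✗
w2: successors {w1, w3}; ¬□(◇p → p) there: w1:T, w3:F. ✗
w3: successors {w0, w1}; ¬□(◇p → p) there: w0:T, w1:T. ✓
w4: successors {w1, w2, w3, w4}; ¬□(◇p → p) there: w1:T, w2:F, w3:F, w4:T. ✗

{w0, w3}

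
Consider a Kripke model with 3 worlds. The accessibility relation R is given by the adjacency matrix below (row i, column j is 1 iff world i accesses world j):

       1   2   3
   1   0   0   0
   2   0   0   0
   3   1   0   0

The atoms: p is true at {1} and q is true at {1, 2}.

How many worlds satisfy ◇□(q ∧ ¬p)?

1

1: no successors, so ◇□(q ∧ ¬p) fails. ✗
2: no successors, so ◇□(q ∧ ¬p) fails. ✗
3: successors {1}; □(q ∧ ¬p) there: 1:T. ✓
Satisfying worlds: {3}.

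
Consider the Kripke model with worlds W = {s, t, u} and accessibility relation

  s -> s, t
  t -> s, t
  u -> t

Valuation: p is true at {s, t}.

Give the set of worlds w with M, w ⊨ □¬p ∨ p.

s: □¬p is F, p is T. ✓
t: □¬p is F, p is T. ✓
u: □¬p is F, p is F. ✗

{s, t}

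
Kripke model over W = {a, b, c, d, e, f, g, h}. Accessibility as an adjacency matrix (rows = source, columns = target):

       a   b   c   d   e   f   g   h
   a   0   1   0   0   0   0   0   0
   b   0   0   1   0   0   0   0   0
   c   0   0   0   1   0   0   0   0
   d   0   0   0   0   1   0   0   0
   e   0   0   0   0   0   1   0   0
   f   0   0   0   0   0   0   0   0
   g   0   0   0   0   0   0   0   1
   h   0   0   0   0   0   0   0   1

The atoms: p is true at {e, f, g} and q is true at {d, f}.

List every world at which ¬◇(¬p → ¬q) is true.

a: ◇(¬p → ¬q) is T. ✗
b: ◇(¬p → ¬q) is T. ✗
c: ◇(¬p → ¬q) is F. ✓
d: ◇(¬p → ¬q) is T. ✗
e: ◇(¬p → ¬q) is T. ✗
f: ◇(¬p → ¬q) is F. ✓
g: ◇(¬p → ¬q) is T. ✗
h: ◇(¬p → ¬q) is T. ✗

{c, f}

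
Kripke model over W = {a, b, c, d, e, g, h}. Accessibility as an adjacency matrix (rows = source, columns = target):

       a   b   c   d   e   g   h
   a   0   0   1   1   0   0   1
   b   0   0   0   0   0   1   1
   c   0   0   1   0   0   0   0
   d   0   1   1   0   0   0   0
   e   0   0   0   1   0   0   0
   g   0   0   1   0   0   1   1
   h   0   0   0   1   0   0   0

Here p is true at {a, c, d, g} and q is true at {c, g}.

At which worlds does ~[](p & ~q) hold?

{a, b, c, d, g}

a: [](p & ~q) is F. ✓
b: [](p & ~q) is F. ✓
c: [](p & ~q) is F. ✓
d: [](p & ~q) is F. ✓
e: [](p & ~q) is T. ✗
g: [](p & ~q) is F. ✓
h: [](p & ~q) is T. ✗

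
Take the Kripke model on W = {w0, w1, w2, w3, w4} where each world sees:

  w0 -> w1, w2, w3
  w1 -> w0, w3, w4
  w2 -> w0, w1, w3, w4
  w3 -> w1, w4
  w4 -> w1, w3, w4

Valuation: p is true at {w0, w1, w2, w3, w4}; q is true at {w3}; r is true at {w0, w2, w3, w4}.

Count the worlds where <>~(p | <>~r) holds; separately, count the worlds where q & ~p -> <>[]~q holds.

0 and 5

For <>~(p | <>~r):
w0: successors {w1, w2, w3}; ~(p | <>~r) there: w1:F, w2:F, w3:F. ✗
w1: successors {w0, w3, w4}; ~(p | <>~r) there: w0:F, w3:F, w4:F. ✗
w2: successors {w0, w1, w3, w4}; ~(p | <>~r) there: w0:F, w1:F, w3:F, w4:F. ✗
w3: successors {w1, w4}; ~(p | <>~r) there: w1:F, w4:F. ✗
w4: successors {w1, w3, w4}; ~(p | <>~r) there: w1:F, w3:F, w4:F. ✗
— 0 worlds.
For q & ~p -> <>[]~q:
w0: q & ~p is F, <>[]~q is T. ✓
w1: q & ~p is F, <>[]~q is T. ✓
w2: q & ~p is F, <>[]~q is T. ✓
w3: q & ~p is F, <>[]~q is F. ✓
w4: q & ~p is F, <>[]~q is T. ✓
— 5 worlds.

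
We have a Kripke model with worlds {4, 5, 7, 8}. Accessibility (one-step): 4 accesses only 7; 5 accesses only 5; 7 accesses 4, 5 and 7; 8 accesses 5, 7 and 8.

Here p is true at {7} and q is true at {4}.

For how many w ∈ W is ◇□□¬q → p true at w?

2

4: ◇□□¬q is F, p is F. ✓
5: ◇□□¬q is T, p is F. ✗
7: ◇□□¬q is T, p is T. ✓
8: ◇□□¬q is T, p is F. ✗
Satisfying worlds: {4, 7}.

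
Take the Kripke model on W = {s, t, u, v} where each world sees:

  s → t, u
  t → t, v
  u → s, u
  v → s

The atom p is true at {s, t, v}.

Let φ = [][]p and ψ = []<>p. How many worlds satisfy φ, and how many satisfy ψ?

For [][]p:
s: successors {t, u}; []p there: t:T, u:F. ✗
t: successors {t, v}; []p there: t:T, v:T. ✓
u: successors {s, u}; []p there: s:F, u:F. ✗
v: successors {s}; []p there: s:F. ✗
— 1 world.
For []<>p:
s: successors {t, u}; <>p there: t:T, u:T. ✓
t: successors {t, v}; <>p there: t:T, v:T. ✓
u: successors {s, u}; <>p there: s:T, u:T. ✓
v: successors {s}; <>p there: s:T. ✓
— 4 worlds.

1 and 4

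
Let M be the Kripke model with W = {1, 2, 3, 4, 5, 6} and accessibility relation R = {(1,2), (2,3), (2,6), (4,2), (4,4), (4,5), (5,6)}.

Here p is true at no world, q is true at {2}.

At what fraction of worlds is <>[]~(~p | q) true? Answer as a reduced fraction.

1: successors {2}; []~(~p | q) there: 2:F. ✗
2: successors {3, 6}; []~(~p | q) there: 3:T, 6:T. ✓
3: no successors, so <>[]~(~p | q) fails. ✗
4: successors {2, 4, 5}; []~(~p | q) there: 2:F, 4:F, 5:F. ✗
5: successors {6}; []~(~p | q) there: 6:T. ✓
6: no successors, so <>[]~(~p | q) fails. ✗
That's 2 of 6 worlds, so 2/6 = 1/3.

1/3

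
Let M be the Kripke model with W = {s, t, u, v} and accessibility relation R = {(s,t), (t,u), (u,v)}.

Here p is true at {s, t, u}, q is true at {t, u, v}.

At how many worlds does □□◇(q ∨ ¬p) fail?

s: successors {t}; □◇(q ∨ ¬p) there: t:T. ✓
t: successors {u}; □◇(q ∨ ¬p) there: u:F. ✗
u: successors {v}; □◇(q ∨ ¬p) there: v:T. ✓
v: no successors, so □□◇(q ∨ ¬p) holds vacuously. ✓
Satisfying worlds: {s, u, v}.
So □□◇(q ∨ ¬p) fails at the other 1 world.

1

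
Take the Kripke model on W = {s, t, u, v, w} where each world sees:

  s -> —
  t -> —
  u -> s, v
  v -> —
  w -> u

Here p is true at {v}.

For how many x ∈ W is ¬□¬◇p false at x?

s: □¬◇p is T. ✗
t: □¬◇p is T. ✗
u: □¬◇p is T. ✗
v: □¬◇p is T. ✗
w: □¬◇p is F. ✓
Satisfying worlds: {w}.
So ¬□¬◇p fails at the other 4 worlds.

4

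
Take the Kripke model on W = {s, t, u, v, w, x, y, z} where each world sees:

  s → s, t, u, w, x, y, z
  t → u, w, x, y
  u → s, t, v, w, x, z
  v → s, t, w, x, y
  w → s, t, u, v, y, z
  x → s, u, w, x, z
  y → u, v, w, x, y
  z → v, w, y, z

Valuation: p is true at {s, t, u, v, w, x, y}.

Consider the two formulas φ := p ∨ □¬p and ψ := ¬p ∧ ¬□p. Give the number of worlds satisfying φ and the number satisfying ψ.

7 and 1

For p ∨ □¬p:
s: p is T, □¬p is F. ✓
t: p is T, □¬p is F. ✓
u: p is T, □¬p is F. ✓
v: p is T, □¬p is F. ✓
w: p is T, □¬p is F. ✓
x: p is T, □¬p is F. ✓
y: p is T, □¬p is F. ✓
z: p is F, □¬p is F. ✗
— 7 worlds.
For ¬p ∧ ¬□p:
s: ¬p is F, ¬□p is T. ✗
t: ¬p is F, ¬□p is F. ✗
u: ¬p is F, ¬□p is T. ✗
v: ¬p is F, ¬□p is F. ✗
w: ¬p is F, ¬□p is T. ✗
x: ¬p is F, ¬□p is T. ✗
y: ¬p is F, ¬□p is F. ✗
z: ¬p is T, ¬□p is T. ✓
— 1 world.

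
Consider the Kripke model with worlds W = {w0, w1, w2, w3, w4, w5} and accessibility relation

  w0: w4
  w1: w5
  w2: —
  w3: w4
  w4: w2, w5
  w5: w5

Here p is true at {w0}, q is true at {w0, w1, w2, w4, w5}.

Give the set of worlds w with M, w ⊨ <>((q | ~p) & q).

{w0, w1, w3, w4, w5}

w0: successors {w4}; (q | ~p) & q there: w4:T. ✓
w1: successors {w5}; (q | ~p) & q there: w5:T. ✓
w2: no successors, so <>((q | ~p) & q) fails. ✗
w3: successors {w4}; (q | ~p) & q there: w4:T. ✓
w4: successors {w2, w5}; (q | ~p) & q there: w2:T, w5:T. ✓
w5: successors {w5}; (q | ~p) & q there: w5:T. ✓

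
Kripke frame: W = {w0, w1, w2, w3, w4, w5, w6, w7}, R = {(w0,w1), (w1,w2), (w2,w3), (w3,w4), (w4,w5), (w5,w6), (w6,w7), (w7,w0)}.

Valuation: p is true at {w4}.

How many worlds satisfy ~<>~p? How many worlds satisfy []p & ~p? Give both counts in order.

1 and 1

For ~<>~p:
w0: <>~p is T. ✗
w1: <>~p is T. ✗
w2: <>~p is T. ✗
w3: <>~p is F. ✓
w4: <>~p is T. ✗
w5: <>~p is T. ✗
w6: <>~p is T. ✗
w7: <>~p is T. ✗
— 1 world.
For []p & ~p:
w0: []p is F, ~p is T. ✗
w1: []p is F, ~p is T. ✗
w2: []p is F, ~p is T. ✗
w3: []p is T, ~p is T. ✓
w4: []p is F, ~p is F. ✗
w5: []p is F, ~p is T. ✗
w6: []p is F, ~p is T. ✗
w7: []p is F, ~p is T. ✗
— 1 world.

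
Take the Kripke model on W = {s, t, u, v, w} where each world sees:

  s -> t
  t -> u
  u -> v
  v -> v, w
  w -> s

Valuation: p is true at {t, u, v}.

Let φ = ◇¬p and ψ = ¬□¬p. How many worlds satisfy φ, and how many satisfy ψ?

For ◇¬p:
s: successors {t}; ¬p there: t:F. ✗
t: successors {u}; ¬p there: u:F. ✗
u: successors {v}; ¬p there: v:F. ✗
v: successors {v, w}; ¬p there: v:F, w:T. ✓
w: successors {s}; ¬p there: s:T. ✓
— 2 worlds.
For ¬□¬p:
s: □¬p is F. ✓
t: □¬p is F. ✓
u: □¬p is F. ✓
v: □¬p is F. ✓
w: □¬p is T. ✗
— 4 worlds.

2 and 4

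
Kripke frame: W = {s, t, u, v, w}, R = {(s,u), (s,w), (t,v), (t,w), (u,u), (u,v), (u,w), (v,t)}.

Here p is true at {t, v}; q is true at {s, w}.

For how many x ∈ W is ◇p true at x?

s: successors {u, w}; p there: u:F, w:F. ✗
t: successors {v, w}; p there: v:T, w:F. ✓
u: successors {u, v, w}; p there: u:F, v:T, w:F. ✓
v: successors {t}; p there: t:T. ✓
w: no successors, so ◇p fails. ✗
Satisfying worlds: {t, u, v}.

3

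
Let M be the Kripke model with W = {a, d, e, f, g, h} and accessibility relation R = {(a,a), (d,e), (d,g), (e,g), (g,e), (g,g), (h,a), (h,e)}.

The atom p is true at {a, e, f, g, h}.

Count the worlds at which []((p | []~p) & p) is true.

a: successors {a}; (p | []~p) & p there: a:T. ✓
d: successors {e, g}; (p | []~p) & p there: e:T, g:T. ✓
e: successors {g}; (p | []~p) & p there: g:T. ✓
f: no successors, so []((p | []~p) & p) holds vacuously. ✓
g: successors {e, g}; (p | []~p) & p there: e:T, g:T. ✓
h: successors {a, e}; (p | []~p) & p there: a:T, e:T. ✓
Satisfying worlds: {a, d, e, f, g, h}.

6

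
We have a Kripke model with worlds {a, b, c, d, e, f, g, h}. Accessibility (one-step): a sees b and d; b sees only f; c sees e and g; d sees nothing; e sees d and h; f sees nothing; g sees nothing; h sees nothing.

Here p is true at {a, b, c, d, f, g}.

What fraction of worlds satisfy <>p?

a: successors {b, d}; p there: b:T, d:T. ✓
b: successors {f}; p there: f:T. ✓
c: successors {e, g}; p there: e:F, g:T. ✓
d: no successors, so <>p fails. ✗
e: successors {d, h}; p there: d:T, h:F. ✓
f: no successors, so <>p fails. ✗
g: no successors, so <>p fails. ✗
h: no successors, so <>p fails. ✗
That's 4 of 8 worlds, so 4/8 = 1/2.

1/2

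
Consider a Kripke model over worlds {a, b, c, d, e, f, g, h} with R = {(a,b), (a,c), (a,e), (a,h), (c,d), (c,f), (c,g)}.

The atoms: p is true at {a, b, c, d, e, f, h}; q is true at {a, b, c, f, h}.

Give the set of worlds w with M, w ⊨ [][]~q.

a: successors {b, c, e, h}; []~q there: b:T, c:F, e:T, h:T. ✗
b: no successors, so [][]~q holds vacuously. ✓
c: successors {d, f, g}; []~q there: d:T, f:T, g:T. ✓
d: no successors, so [][]~q holds vacuously. ✓
e: no successors, so [][]~q holds vacuously. ✓
f: no successors, so [][]~q holds vacuously. ✓
g: no successors, so [][]~q holds vacuously. ✓
h: no successors, so [][]~q holds vacuously. ✓

{b, c, d, e, f, g, h}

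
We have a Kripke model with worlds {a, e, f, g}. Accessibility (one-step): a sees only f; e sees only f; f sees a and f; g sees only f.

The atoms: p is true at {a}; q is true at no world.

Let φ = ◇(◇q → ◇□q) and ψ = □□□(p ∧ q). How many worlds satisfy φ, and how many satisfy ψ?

For ◇(◇q → ◇□q):
a: successors {f}; ◇q → ◇□q there: f:T. ✓
e: successors {f}; ◇q → ◇□q there: f:T. ✓
f: successors {a, f}; ◇q → ◇□q there: a:T, f:T. ✓
g: successors {f}; ◇q → ◇□q there: f:T. ✓
— 4 worlds.
For □□□(p ∧ q):
a: successors {f}; □□(p ∧ q) there: f:F. ✗
e: successors {f}; □□(p ∧ q) there: f:F. ✗
f: successors {a, f}; □□(p ∧ q) there: a:F, f:F. ✗
g: successors {f}; □□(p ∧ q) there: f:F. ✗
— 0 worlds.

4 and 0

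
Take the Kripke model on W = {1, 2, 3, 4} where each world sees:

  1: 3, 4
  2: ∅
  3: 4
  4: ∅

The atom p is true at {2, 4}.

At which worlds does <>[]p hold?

1: successors {3, 4}; []p there: 3:T, 4:T. ✓
2: no successors, so <>[]p fails. ✗
3: successors {4}; []p there: 4:T. ✓
4: no successors, so <>[]p fails. ✗

{1, 3}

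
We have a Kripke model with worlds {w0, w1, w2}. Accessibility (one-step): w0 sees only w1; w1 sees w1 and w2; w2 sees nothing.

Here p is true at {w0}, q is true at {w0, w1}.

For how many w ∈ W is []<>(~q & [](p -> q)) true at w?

w0: successors {w1}; <>(~q & [](p -> q)) there: w1:T. ✓
w1: successors {w1, w2}; <>(~q & [](p -> q)) there: w1:T, w2:F. ✗
w2: no successors, so []<>(~q & [](p -> q)) holds vacuously. ✓
Satisfying worlds: {w0, w2}.

2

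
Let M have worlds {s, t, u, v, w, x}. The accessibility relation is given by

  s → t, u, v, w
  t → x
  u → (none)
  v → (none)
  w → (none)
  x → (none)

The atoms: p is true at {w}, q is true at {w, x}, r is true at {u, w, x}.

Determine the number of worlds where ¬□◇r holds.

s: □◇r is F. ✓
t: □◇r is F. ✓
u: □◇r is T. ✗
v: □◇r is T. ✗
w: □◇r is T. ✗
x: □◇r is T. ✗
Satisfying worlds: {s, t}.

2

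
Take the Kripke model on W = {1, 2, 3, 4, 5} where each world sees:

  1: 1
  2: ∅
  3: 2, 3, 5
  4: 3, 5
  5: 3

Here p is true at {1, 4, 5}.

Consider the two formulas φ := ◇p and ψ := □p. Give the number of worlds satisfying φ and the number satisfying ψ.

3 and 2

For ◇p:
1: successors {1}; p there: 1:T. ✓
2: no successors, so ◇p fails. ✗
3: successors {2, 3, 5}; p there: 2:F, 3:F, 5:T. ✓
4: successors {3, 5}; p there: 3:F, 5:T. ✓
5: successors {3}; p there: 3:F. ✗
— 3 worlds.
For □p:
1: successors {1}; p there: 1:T. ✓
2: no successors, so □p holds vacuously. ✓
3: successors {2, 3, 5}; p there: 2:F, 3:F, 5:T. ✗
4: successors {3, 5}; p there: 3:F, 5:T. ✗
5: successors {3}; p there: 3:F. ✗
— 2 worlds.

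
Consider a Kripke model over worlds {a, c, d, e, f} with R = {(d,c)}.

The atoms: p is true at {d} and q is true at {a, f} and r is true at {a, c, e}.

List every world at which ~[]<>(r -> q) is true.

a: []<>(r -> q) is T. ✗
c: []<>(r -> q) is T. ✗
d: []<>(r -> q) is F. ✓
e: []<>(r -> q) is T. ✗
f: []<>(r -> q) is T. ✗

{d}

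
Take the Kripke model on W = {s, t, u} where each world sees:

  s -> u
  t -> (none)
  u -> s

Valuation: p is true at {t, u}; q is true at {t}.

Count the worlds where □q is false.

s: successors {u}; q there: u:F. ✗
t: no successors, so □q holds vacuously. ✓
u: successors {s}; q there: s:F. ✗
Satisfying worlds: {t}.
So □q fails at the other 2 worlds.

2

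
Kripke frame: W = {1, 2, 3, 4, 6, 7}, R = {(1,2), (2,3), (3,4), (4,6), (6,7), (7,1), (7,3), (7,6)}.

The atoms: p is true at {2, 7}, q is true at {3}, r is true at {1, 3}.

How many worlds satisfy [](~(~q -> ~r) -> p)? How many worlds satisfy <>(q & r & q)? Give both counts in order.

For [](~(~q -> ~r) -> p):
1: successors {2}; ~(~q -> ~r) -> p there: 2:T. ✓
2: successors {3}; ~(~q -> ~r) -> p there: 3:T. ✓
3: successors {4}; ~(~q -> ~r) -> p there: 4:T. ✓
4: successors {6}; ~(~q -> ~r) -> p there: 6:T. ✓
6: successors {7}; ~(~q -> ~r) -> p there: 7:T. ✓
7: successors {1, 3, 6}; ~(~q -> ~r) -> p there: 1:F, 3:T, 6:T. ✗
— 5 worlds.
For <>(q & r & q):
1: successors {2}; q & r & q there: 2:F. ✗
2: successors {3}; q & r & q there: 3:T. ✓
3: successors {4}; q & r & q there: 4:F. ✗
4: successors {6}; q & r & q there: 6:F. ✗
6: successors {7}; q & r & q there: 7:F. ✗
7: successors {1, 3, 6}; q & r & q there: 1:F, 3:T, 6:F. ✓
— 2 worlds.

5 and 2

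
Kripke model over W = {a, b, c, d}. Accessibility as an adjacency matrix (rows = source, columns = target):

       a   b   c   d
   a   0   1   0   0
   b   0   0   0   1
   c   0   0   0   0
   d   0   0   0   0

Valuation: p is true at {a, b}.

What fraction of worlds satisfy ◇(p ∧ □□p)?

a: successors {b}; p ∧ □□p there: b:T. ✓
b: successors {d}; p ∧ □□p there: d:F. ✗
c: no successors, so ◇(p ∧ □□p) fails. ✗
d: no successors, so ◇(p ∧ □□p) fails. ✗
That's 1 of 4 worlds, so 1/4.

1/4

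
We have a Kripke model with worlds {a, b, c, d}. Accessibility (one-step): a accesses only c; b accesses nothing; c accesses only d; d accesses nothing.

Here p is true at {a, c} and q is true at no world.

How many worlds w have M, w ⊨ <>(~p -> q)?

a: successors {c}; ~p -> q there: c:T. ✓
b: no successors, so <>(~p -> q) fails. ✗
c: successors {d}; ~p -> q there: d:F. ✗
d: no successors, so <>(~p -> q) fails. ✗
Satisfying worlds: {a}.

1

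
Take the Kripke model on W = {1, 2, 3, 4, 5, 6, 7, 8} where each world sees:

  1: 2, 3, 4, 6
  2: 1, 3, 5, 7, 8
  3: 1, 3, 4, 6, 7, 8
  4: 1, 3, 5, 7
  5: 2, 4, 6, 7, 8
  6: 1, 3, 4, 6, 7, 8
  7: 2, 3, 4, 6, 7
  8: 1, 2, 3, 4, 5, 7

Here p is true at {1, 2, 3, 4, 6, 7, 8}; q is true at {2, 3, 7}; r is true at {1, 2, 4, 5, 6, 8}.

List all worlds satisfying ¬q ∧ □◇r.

{1, 4, 5, 6, 8}

1: ¬q is T, □◇r is T. ✓
2: ¬q is F, □◇r is T. ✗
3: ¬q is F, □◇r is T. ✗
4: ¬q is T, □◇r is T. ✓
5: ¬q is T, □◇r is T. ✓
6: ¬q is T, □◇r is T. ✓
7: ¬q is F, □◇r is T. ✗
8: ¬q is T, □◇r is T. ✓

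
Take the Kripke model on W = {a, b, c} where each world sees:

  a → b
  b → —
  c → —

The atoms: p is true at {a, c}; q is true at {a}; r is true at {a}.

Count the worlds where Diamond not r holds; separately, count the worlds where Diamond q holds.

For Diamond not r:
a: successors {b}; not r there: b:T. ✓
b: no successors, so Diamond not r fails. ✗
c: no successors, so Diamond not r fails. ✗
— 1 world.
For Diamond q:
a: successors {b}; q there: b:F. ✗
b: no successors, so Diamond q fails. ✗
c: no successors, so Diamond q fails. ✗
— 0 worlds.

1 and 0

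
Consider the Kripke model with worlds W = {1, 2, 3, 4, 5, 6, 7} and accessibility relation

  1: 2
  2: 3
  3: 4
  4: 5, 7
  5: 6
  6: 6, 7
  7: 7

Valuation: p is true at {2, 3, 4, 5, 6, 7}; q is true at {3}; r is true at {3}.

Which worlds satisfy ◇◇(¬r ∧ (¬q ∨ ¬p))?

1: successors {2}; ◇(¬r ∧ (¬q ∨ ¬p)) there: 2:F. ✗
2: successors {3}; ◇(¬r ∧ (¬q ∨ ¬p)) there: 3:T. ✓
3: successors {4}; ◇(¬r ∧ (¬q ∨ ¬p)) there: 4:T. ✓
4: successors {5, 7}; ◇(¬r ∧ (¬q ∨ ¬p)) there: 5:T, 7:T. ✓
5: successors {6}; ◇(¬r ∧ (¬q ∨ ¬p)) there: 6:T. ✓
6: successors {6, 7}; ◇(¬r ∧ (¬q ∨ ¬p)) there: 6:T, 7:T. ✓
7: successors {7}; ◇(¬r ∧ (¬q ∨ ¬p)) there: 7:T. ✓

{2, 3, 4, 5, 6, 7}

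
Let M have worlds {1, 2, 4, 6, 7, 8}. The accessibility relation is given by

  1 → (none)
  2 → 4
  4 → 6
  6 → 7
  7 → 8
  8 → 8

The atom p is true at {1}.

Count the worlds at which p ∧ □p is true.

1: p is T, □p is T. ✓
2: p is F, □p is F. ✗
4: p is F, □p is F. ✗
6: p is F, □p is F. ✗
7: p is F, □p is F. ✗
8: p is F, □p is F. ✗
Satisfying worlds: {1}.

1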